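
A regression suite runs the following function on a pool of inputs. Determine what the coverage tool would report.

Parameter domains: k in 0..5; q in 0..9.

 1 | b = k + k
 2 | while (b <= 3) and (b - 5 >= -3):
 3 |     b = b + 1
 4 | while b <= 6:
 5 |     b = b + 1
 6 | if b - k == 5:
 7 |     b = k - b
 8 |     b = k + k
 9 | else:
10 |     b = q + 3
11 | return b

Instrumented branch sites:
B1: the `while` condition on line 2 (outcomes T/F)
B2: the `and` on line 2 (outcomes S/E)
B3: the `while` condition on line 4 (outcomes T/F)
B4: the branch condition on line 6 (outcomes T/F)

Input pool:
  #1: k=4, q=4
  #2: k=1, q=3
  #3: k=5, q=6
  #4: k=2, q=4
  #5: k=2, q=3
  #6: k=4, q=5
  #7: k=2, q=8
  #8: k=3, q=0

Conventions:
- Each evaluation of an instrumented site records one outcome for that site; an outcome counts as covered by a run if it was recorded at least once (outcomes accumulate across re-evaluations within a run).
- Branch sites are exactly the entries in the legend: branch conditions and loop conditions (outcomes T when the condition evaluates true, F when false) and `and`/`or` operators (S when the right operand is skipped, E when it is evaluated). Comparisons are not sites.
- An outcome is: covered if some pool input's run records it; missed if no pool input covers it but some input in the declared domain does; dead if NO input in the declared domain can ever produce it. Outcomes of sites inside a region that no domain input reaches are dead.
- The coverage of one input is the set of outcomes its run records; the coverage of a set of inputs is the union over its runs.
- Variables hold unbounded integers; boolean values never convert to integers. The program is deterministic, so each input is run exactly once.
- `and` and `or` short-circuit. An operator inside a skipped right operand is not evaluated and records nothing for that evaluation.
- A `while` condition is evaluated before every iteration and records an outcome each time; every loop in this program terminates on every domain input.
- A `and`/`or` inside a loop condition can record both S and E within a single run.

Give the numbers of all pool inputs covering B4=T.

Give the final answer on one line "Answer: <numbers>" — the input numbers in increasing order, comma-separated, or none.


input #1 (k=4, q=4): does not produce B4=T
input #2 (k=1, q=3): does not produce B4=T
input #3 (k=5, q=6): produces B4=T
input #4 (k=2, q=4): produces B4=T
input #5 (k=2, q=3): produces B4=T
input #6 (k=4, q=5): does not produce B4=T
input #7 (k=2, q=8): produces B4=T
input #8 (k=3, q=0): does not produce B4=T
Answer: 3, 4, 5, 7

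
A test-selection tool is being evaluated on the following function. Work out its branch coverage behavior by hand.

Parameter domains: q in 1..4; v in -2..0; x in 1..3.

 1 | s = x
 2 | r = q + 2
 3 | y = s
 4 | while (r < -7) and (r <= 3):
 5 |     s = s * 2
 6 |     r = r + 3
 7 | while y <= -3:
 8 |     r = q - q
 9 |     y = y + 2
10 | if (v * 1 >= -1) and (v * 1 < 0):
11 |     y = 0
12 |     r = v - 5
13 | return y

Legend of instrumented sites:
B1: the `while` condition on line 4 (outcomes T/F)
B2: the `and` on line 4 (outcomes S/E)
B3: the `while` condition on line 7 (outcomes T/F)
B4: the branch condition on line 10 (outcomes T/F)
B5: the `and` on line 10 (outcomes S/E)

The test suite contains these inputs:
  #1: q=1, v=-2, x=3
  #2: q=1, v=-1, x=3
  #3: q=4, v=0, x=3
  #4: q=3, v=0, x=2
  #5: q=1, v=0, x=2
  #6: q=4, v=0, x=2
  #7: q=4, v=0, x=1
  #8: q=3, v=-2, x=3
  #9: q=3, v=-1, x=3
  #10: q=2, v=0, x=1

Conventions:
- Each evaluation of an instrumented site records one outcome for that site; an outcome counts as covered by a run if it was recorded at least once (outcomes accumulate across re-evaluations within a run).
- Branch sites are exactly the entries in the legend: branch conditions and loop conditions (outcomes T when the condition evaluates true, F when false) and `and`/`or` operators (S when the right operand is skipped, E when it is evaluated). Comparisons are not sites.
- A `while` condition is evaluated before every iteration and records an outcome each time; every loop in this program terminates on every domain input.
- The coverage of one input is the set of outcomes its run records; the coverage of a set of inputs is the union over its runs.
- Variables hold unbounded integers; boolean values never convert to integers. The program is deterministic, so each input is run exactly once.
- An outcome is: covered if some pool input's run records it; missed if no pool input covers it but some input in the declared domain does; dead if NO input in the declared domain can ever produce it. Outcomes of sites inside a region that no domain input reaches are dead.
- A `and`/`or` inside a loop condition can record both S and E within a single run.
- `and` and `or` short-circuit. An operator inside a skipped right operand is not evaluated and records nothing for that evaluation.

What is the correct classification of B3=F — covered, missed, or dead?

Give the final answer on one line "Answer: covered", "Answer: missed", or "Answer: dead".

B3=F is recorded by pool input(s) 1, 2, 3, 4, 5, 6, 7, 8, 9, 10 -> covered

Answer: covered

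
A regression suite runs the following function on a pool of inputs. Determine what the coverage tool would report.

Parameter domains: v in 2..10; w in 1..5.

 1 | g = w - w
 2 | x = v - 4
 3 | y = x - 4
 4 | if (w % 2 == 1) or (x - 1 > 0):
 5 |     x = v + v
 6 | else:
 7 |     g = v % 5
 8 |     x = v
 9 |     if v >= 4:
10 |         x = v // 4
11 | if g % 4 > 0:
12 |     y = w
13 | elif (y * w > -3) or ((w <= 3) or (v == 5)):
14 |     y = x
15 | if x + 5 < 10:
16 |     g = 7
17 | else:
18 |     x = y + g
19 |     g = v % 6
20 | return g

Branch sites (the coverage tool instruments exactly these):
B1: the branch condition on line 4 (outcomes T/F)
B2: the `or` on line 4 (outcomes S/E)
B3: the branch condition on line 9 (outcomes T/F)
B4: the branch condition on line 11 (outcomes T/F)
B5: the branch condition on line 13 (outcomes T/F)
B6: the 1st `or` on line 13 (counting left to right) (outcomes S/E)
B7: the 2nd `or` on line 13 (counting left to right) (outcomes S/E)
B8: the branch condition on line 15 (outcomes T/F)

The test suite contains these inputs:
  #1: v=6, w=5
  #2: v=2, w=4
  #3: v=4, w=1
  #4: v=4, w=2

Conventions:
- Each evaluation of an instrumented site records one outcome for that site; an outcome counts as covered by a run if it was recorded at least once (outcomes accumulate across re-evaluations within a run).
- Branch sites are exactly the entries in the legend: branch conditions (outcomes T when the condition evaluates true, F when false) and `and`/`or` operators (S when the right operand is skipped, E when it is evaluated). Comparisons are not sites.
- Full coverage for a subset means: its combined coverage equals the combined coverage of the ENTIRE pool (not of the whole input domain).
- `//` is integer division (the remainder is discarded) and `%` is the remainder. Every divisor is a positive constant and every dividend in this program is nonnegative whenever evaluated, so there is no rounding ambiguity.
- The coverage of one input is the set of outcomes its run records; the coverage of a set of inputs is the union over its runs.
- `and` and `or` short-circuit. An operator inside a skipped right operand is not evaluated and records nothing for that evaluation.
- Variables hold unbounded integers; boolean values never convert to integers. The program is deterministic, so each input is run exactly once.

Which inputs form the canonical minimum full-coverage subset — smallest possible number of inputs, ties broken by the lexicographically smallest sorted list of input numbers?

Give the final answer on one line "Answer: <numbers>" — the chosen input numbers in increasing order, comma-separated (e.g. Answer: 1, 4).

test 1 (v=6, w=5) fires B2->S, B1->T, B4->F, B6->E, B7->E, B5->F, B8->F; hits B1=T, B2=S, B4=F, B5=F, B6=E, B7=E, B8=F
test 2 (v=2, w=4) fires B2->E, B1->F, B3->F, B4->T, B8->T; hits B1=F, B2=E, B3=F, B4=T, B8=T
test 3 (v=4, w=1) fires B2->S, B1->T, B4->F, B6->E, B7->S, B5->T, B8->F; hits B1=T, B2=S, B4=F, B5=T, B6=E, B7=S, B8=F
test 4 (v=4, w=2) fires B2->E, B1->F, B3->T, B4->F, B6->E, B7->S, B5->T, B8->T; hits B1=F, B2=E, B3=T, B4=F, B5=T, B6=E, B7=S, B8=T
pool-wide coverage (15 outcomes): B1=T, B1=F, B2=S, B2=E, B3=T, B3=F, B4=T, B4=F, B5=T, B5=F, B6=E, B7=S, B7=E, B8=T, B8=F
size 1 is not enough: best union over all size-1 subsets is 8/15
size 2 is not enough: best union over all size-2 subsets is 13/15
inputs {1, 2, 4} (size 3) cover everything; no size-3 subset with a lexicographically smaller index list covers all 15

Answer: 1, 2, 4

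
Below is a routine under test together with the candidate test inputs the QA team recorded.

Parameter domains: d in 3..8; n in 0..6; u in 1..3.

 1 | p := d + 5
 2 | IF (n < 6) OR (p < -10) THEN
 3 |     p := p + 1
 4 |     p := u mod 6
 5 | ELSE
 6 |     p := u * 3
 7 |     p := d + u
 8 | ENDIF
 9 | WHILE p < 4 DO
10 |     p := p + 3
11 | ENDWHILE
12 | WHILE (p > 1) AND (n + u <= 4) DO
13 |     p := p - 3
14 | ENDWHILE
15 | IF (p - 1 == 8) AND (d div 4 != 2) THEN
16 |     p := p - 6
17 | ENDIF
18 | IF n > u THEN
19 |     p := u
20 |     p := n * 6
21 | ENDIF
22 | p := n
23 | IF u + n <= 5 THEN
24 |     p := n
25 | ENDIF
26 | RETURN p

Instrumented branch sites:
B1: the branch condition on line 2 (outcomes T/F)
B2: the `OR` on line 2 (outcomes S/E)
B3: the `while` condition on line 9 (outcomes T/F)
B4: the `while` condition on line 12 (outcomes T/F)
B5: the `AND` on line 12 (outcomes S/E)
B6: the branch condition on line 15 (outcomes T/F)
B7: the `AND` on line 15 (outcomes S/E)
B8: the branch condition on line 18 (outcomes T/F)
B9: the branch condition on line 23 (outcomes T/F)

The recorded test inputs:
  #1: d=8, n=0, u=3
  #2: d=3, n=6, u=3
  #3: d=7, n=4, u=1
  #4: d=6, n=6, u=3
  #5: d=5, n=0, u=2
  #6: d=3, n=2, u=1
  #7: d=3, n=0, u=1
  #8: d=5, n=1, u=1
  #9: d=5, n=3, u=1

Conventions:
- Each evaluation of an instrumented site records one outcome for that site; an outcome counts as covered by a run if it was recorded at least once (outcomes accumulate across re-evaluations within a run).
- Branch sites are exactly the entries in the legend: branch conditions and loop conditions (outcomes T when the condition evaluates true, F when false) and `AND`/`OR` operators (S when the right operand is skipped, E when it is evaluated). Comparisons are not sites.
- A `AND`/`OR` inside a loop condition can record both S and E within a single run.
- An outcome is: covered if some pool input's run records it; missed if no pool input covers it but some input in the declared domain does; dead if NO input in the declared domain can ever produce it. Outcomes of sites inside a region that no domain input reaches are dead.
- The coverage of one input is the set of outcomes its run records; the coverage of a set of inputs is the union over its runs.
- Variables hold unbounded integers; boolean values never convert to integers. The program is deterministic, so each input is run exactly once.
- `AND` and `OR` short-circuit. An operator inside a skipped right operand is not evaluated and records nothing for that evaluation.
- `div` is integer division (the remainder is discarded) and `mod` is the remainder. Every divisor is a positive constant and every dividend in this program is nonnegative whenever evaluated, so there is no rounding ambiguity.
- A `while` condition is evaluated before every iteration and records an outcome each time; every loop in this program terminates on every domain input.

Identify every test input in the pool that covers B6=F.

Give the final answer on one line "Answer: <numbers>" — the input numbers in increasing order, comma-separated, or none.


input #1 (d=8, n=0, u=3): records B6=F
input #2 (d=3, n=6, u=3): records B6=F
input #3 (d=7, n=4, u=1): records B6=F
input #4 (d=6, n=6, u=3): does not record B6=F
input #5 (d=5, n=0, u=2): records B6=F
input #6 (d=3, n=2, u=1): records B6=F
input #7 (d=3, n=0, u=1): records B6=F
input #8 (d=5, n=1, u=1): records B6=F
input #9 (d=5, n=3, u=1): records B6=F
Answer: 1, 2, 3, 5, 6, 7, 8, 9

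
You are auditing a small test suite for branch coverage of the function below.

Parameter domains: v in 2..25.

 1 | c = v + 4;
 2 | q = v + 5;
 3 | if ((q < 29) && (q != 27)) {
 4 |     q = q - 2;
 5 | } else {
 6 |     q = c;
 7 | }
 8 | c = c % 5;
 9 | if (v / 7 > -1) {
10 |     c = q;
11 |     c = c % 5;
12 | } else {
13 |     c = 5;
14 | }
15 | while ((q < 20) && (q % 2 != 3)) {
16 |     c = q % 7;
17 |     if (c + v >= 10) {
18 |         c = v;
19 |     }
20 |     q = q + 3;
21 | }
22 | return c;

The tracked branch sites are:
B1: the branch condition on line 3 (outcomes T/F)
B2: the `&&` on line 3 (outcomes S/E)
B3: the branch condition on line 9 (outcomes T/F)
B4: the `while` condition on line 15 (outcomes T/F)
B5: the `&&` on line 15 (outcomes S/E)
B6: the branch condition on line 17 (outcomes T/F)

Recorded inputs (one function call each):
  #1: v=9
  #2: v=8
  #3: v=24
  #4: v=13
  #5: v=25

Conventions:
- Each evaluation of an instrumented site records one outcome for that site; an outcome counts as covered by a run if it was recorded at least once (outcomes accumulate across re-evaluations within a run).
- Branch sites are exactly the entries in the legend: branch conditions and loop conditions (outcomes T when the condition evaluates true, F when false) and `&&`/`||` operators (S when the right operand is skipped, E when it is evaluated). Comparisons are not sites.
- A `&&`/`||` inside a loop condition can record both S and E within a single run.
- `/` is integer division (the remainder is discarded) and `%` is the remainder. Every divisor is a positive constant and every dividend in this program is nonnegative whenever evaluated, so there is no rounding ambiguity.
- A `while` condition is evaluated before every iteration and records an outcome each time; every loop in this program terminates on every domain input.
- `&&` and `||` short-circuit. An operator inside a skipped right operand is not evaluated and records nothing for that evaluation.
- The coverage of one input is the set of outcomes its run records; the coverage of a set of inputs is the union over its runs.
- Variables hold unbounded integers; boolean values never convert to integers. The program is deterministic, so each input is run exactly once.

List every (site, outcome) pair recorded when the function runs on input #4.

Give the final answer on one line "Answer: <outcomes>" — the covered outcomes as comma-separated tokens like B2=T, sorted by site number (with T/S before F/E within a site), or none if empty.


Event log for input #4 (v=13):
  B2->E, B1->T, B3->T, B5->E, B4->T, B6->T, B5->E, B4->T, B6->T, B5->S
  B4->F
collecting distinct outcomes: B1=T, B2=E, B3=T, B4=T, B4=F, B5=S, B5=E, B6=T
Answer: B1=T, B2=E, B3=T, B4=T, B4=F, B5=S, B5=E, B6=T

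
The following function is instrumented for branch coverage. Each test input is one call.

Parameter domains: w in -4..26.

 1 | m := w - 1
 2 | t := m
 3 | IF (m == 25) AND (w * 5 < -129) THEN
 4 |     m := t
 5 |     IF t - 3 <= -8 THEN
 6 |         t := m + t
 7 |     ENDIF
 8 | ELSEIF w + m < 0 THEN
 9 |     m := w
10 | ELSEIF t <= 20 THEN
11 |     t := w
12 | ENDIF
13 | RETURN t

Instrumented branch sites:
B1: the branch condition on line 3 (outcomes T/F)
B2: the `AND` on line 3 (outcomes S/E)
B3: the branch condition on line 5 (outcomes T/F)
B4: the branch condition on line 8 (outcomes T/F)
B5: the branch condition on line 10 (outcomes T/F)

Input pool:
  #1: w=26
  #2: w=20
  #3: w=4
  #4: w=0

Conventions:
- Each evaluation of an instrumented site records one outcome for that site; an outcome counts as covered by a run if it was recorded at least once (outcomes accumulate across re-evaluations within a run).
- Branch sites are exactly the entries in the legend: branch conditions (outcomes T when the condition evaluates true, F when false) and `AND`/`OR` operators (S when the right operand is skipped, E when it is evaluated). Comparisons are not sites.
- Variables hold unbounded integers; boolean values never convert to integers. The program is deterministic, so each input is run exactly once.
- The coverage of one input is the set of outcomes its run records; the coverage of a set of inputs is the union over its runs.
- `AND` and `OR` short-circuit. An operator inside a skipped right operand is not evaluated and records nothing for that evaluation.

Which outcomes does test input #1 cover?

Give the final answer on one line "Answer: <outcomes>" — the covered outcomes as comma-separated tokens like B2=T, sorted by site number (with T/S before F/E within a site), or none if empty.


Simulating input #1 (w=26) step by step:
  B2->E, B1->F, B4->F, B5->F
deduplicating events, the covered set is: B1=F, B2=E, B4=F, B5=F
Answer: B1=F, B2=E, B4=F, B5=F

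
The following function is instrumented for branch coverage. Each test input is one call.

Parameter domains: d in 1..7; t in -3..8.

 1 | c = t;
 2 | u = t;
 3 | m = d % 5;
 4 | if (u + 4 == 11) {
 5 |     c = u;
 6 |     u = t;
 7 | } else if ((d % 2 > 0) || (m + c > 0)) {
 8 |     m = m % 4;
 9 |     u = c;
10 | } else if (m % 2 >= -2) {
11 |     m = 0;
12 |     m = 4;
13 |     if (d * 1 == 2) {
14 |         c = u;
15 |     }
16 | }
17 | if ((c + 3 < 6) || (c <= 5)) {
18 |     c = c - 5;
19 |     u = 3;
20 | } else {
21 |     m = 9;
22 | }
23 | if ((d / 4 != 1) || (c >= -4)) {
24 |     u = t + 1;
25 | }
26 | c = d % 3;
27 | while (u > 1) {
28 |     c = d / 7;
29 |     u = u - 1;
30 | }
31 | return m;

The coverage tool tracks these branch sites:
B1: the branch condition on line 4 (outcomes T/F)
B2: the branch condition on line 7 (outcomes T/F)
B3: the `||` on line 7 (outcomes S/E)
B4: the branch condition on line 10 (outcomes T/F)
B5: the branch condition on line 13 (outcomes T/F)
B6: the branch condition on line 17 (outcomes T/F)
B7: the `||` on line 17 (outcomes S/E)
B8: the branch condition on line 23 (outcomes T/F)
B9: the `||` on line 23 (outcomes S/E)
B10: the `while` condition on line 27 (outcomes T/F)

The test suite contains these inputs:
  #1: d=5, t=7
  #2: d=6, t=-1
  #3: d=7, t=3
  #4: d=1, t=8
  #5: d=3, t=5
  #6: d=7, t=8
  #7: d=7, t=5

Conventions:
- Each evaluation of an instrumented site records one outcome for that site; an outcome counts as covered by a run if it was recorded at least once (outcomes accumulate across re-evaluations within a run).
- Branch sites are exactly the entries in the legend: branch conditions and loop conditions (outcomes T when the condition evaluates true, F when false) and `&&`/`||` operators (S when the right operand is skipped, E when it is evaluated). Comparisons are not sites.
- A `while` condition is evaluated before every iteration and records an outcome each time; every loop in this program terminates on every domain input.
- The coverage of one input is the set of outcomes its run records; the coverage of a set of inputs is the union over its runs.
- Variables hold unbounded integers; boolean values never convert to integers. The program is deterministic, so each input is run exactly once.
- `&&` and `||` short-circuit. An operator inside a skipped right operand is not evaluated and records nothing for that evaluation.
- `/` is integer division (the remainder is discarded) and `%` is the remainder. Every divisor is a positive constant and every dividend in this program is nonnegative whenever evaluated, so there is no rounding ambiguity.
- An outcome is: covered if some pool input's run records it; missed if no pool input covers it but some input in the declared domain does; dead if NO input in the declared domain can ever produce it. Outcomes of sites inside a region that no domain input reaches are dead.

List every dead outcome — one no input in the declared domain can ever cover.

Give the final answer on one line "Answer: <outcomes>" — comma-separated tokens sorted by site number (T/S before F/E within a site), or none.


sweeping the full domain (84 inputs) for each outcome:
  B4=F: never recorded by any domain input -> dead
  reachable outcomes have witnesses, e.g. B1=T (e.g. d=1, t=7), B1=F (e.g. d=1, t=-3), B2=T (e.g. d=1, t=-3), B2=F (e.g. d=2, t=-3)
Answer: B4=F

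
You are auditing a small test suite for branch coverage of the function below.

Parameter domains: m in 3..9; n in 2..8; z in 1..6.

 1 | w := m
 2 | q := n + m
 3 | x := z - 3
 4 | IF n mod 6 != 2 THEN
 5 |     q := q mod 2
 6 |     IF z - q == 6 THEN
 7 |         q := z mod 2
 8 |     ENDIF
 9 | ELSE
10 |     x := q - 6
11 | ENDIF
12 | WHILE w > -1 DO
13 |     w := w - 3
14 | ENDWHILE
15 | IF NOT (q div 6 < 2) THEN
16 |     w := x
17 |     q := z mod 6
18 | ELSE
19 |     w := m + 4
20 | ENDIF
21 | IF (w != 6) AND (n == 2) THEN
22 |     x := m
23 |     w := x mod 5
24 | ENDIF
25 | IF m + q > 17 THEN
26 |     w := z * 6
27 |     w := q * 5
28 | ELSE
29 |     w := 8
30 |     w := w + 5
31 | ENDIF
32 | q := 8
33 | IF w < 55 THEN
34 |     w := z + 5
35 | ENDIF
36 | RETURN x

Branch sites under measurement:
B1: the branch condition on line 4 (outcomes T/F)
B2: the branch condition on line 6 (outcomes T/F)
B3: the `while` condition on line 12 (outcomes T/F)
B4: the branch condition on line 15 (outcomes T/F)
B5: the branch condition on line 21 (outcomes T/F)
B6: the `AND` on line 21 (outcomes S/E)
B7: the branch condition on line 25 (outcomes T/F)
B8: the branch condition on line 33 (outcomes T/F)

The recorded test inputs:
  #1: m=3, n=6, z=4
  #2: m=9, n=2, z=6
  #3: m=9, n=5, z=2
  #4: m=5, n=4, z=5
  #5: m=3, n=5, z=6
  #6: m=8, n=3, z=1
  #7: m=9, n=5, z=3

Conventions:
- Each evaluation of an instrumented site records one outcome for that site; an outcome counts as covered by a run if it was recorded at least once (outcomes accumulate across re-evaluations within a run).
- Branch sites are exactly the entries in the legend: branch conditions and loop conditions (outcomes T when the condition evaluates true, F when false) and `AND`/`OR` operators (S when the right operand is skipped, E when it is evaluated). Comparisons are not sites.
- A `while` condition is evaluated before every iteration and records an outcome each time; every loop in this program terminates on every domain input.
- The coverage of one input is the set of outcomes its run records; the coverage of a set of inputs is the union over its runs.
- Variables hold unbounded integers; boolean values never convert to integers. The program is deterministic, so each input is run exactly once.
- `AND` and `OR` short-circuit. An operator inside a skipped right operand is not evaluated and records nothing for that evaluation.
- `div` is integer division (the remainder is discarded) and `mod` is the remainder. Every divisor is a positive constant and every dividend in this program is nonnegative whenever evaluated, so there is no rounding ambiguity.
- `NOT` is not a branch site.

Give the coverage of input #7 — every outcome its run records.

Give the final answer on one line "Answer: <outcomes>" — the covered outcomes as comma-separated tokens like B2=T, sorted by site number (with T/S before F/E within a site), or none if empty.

Event log for input #7 (m=9, n=5, z=3):
  B1->T, B2->F, B3->T, B3->T, B3->T, B3->T, B3->F, B4->F, B6->E, B5->F
  B7->F, B8->T
collecting distinct outcomes: B1=T, B2=F, B3=T, B3=F, B4=F, B5=F, B6=E, B7=F, B8=T

Answer: B1=T, B2=F, B3=T, B3=F, B4=F, B5=F, B6=E, B7=F, B8=T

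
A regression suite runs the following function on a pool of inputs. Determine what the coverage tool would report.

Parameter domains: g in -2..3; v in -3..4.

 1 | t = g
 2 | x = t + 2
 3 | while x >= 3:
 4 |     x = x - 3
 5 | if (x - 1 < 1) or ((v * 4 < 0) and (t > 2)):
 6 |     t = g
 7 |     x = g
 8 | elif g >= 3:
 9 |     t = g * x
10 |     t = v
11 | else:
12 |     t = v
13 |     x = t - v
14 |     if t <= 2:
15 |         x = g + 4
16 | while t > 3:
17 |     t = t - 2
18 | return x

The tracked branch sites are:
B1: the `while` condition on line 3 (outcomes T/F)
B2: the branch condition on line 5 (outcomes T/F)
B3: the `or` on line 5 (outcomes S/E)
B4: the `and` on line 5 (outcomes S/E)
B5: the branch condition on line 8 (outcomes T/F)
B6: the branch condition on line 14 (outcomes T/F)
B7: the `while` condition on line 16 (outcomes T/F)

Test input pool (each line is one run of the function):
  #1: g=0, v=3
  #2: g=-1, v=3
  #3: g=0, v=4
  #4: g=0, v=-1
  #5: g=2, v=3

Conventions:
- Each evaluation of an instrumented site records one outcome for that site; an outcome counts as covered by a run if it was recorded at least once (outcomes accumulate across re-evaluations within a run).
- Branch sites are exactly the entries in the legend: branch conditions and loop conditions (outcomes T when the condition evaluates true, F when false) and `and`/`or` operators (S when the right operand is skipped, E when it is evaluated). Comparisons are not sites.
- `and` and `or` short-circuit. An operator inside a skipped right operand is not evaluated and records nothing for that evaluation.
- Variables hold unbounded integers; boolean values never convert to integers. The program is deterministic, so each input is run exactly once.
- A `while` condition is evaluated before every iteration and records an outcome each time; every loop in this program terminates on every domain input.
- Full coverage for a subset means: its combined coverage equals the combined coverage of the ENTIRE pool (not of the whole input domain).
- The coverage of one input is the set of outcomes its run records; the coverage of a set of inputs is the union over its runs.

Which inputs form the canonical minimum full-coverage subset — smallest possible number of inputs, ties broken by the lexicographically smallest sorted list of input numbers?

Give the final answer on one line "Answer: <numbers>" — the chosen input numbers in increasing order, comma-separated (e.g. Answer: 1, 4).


test 1 (g=0, v=3) hits B1=F, B2=F, B3=E, B4=S, B5=F, B6=F, B7=F
test 2 (g=-1, v=3) hits B1=F, B2=T, B3=S, B7=F
test 3 (g=0, v=4) hits B1=F, B2=F, B3=E, B4=S, B5=F, B6=F, B7=T, B7=F
test 4 (g=0, v=-1) hits B1=F, B2=F, B3=E, B4=E, B5=F, B6=T, B7=F
test 5 (g=2, v=3) hits B1=T, B1=F, B2=T, B3=S, B7=F
together the pool reaches 13 outcomes: B1=T, B1=F, B2=T, B2=F, B3=S, B3=E, B4=S, B4=E, B5=F, B6=T, B6=F, B7=T, B7=F
every size-1 subset falls short of the 13 outcomes (best: 8/13)
every size-2 subset falls short of the 13 outcomes (best: 11/13)
inputs {3, 4, 5} (size 3) cover everything; no size-3 subset with a lexicographically smaller index list covers all 13
Answer: 3, 4, 5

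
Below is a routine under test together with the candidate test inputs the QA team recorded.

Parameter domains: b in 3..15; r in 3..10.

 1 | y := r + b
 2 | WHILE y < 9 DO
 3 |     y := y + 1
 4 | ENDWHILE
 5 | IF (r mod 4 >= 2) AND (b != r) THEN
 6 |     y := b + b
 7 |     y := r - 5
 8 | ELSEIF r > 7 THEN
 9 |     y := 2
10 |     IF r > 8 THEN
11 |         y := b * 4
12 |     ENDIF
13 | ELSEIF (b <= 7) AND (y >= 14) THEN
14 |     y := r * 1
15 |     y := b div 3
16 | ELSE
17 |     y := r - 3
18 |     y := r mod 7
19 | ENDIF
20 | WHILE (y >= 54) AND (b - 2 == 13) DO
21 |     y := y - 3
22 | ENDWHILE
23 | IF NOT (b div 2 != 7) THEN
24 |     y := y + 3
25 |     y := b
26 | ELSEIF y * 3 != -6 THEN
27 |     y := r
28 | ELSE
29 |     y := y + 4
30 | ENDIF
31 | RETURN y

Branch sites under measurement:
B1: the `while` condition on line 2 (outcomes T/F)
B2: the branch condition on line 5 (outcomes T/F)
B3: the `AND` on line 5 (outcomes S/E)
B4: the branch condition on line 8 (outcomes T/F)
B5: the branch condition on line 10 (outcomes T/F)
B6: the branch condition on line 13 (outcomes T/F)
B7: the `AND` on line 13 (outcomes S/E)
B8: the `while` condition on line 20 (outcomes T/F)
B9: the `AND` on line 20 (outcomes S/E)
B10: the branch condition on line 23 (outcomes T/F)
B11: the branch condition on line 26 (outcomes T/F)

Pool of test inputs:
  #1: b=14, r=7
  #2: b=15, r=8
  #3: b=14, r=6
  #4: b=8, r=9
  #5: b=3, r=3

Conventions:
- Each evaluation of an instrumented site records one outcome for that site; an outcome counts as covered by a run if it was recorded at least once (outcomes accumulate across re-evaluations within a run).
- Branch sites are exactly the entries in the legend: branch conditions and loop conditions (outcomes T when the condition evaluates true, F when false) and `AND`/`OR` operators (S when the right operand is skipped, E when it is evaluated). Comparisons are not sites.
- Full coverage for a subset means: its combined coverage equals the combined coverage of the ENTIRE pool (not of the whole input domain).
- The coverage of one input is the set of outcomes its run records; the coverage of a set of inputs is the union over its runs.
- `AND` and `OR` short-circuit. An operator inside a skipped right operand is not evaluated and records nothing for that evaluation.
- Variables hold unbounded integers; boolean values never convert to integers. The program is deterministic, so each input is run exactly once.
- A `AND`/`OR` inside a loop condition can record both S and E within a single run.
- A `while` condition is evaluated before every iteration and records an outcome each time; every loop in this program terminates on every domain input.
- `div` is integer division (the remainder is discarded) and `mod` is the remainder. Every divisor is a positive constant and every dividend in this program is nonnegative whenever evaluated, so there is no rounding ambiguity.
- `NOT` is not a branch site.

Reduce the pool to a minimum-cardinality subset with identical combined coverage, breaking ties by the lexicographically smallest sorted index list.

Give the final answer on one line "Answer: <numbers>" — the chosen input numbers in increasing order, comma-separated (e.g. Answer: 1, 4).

input #1, b=14, r=7: events B1->F, B3->E, B2->T, B9->S, B8->F, B10->T; outcomes B1=F, B2=T, B3=E, B8=F, B9=S, B10=T
input #2, b=15, r=8: events B1->F, B3->S, B2->F, B4->T, B5->F, B9->S, B8->F, B10->T; outcomes B1=F, B2=F, B3=S, B4=T, B5=F, B8=F, B9=S, B10=T
input #3, b=14, r=6: events B1->F, B3->E, B2->T, B9->S, B8->F, B10->T; outcomes B1=F, B2=T, B3=E, B8=F, B9=S, B10=T
input #4, b=8, r=9: events B1->F, B3->S, B2->F, B4->T, B5->T, B9->S, B8->F, B10->F, B11->T; outcomes B1=F, B2=F, B3=S, B4=T, B5=T, B8=F, B9=S, B10=F, B11=T
input #5, b=3, r=3: events B1->T, B1->T, B1->T, B1->F, B3->E, B2->F, B4->F, B7->E, B6->F, B9->S, B8->F, B10->F, B11->T; outcomes B1=T, B1=F, B2=F, B3=E, B4=F, B6=F, B7=E, B8=F, B9=S, B10=F, B11=T
pool-wide coverage (17 outcomes): B1=T, B1=F, B2=T, B2=F, B3=S, B3=E, B4=T, B4=F, B5=T, B5=F, B6=F, B7=E, B8=F, B9=S, B10=T, B10=F, B11=T
checked all size-1 subsets: none covers 17 outcomes (max 11/17)
checked all size-2 subsets: none covers 17 outcomes (max 15/17)
checked all size-3 subsets: none covers 17 outcomes (max 16/17)
at size 4, {1, 2, 4, 5} reaches all 17 outcomes; every lexicographically earlier size-4 subset fails

Answer: 1, 2, 4, 5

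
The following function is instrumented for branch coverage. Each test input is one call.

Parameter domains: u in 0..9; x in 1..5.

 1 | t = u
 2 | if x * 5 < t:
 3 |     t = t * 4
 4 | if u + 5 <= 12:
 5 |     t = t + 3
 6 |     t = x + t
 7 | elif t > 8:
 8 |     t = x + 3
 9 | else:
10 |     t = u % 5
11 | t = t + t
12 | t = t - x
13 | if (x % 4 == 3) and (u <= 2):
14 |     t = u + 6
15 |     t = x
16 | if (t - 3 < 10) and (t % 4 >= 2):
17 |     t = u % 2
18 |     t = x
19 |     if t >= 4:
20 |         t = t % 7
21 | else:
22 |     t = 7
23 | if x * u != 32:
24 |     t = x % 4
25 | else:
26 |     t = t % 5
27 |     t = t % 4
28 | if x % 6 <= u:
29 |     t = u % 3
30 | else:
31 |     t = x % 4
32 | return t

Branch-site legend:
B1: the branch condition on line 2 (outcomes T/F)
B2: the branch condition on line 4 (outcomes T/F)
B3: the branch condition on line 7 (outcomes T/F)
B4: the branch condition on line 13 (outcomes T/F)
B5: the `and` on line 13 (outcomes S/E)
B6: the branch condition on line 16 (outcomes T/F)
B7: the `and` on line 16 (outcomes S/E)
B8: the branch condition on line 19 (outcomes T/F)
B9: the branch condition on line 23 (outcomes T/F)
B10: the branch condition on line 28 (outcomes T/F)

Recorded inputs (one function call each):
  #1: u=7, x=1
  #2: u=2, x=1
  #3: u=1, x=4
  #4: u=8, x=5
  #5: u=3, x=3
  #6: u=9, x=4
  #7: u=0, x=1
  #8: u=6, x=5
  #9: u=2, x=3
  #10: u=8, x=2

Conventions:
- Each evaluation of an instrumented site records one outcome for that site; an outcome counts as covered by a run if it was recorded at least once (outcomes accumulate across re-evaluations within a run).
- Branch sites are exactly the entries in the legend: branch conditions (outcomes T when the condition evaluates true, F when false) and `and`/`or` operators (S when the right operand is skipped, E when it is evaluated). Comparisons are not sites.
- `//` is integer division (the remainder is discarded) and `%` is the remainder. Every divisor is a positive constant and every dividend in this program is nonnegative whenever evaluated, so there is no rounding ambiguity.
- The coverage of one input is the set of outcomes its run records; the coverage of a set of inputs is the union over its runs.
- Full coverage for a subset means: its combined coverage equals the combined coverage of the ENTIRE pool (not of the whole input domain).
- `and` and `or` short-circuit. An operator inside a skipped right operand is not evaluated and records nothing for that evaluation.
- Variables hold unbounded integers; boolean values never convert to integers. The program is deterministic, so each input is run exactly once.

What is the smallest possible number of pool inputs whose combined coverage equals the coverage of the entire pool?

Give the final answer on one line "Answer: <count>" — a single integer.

test 1 (u=7, x=1) fires B1->T, B2->T, B5->S, B4->F, B7->S, B6->F, B9->T, B10->T; hits B1=T, B2=T, B4=F, B5=S, B6=F, B7=S, B9=T, B10=T
test 2 (u=2, x=1) fires B1->F, B2->T, B5->S, B4->F, B7->E, B6->T, B8->F, B9->T, B10->T; hits B1=F, B2=T, B4=F, B5=S, B6=T, B7=E, B8=F, B9=T, B10=T
test 3 (u=1, x=4) fires B1->F, B2->T, B5->S, B4->F, B7->E, B6->F, B9->T, B10->F; hits B1=F, B2=T, B4=F, B5=S, B6=F, B7=E, B9=T, B10=F
test 4 (u=8, x=5) fires B1->F, B2->F, B3->F, B5->S, B4->F, B7->E, B6->F, B9->T, B10->T; hits B1=F, B2=F, B3=F, B4=F, B5=S, B6=F, B7=E, B9=T, B10=T
test 5 (u=3, x=3) fires B1->F, B2->T, B5->E, B4->F, B7->S, B6->F, B9->T, B10->T; hits B1=F, B2=T, B4=F, B5=E, B6=F, B7=S, B9=T, B10=T
test 6 (u=9, x=4) fires B1->F, B2->F, B3->T, B5->S, B4->F, B7->E, B6->T, B8->T, B9->T, B10->T; hits B1=F, B2=F, B3=T, B4=F, B5=S, B6=T, B7=E, B8=T, B9=T, B10=T
test 7 (u=0, x=1) fires B1->F, B2->T, B5->S, B4->F, B7->E, B6->T, B8->F, B9->T, B10->F; hits B1=F, B2=T, B4=F, B5=S, B6=T, B7=E, B8=F, B9=T, B10=F
test 8 (u=6, x=5) fires B1->F, B2->T, B5->S, B4->F, B7->S, B6->F, B9->T, B10->T; hits B1=F, B2=T, B4=F, B5=S, B6=F, B7=S, B9=T, B10=T
test 9 (u=2, x=3) fires B1->F, B2->T, B5->E, B4->T, B7->E, B6->T, B8->F, B9->T, B10->F; hits B1=F, B2=T, B4=T, B5=E, B6=T, B7=E, B8=F, B9=T, B10=F
test 10 (u=8, x=2) fires B1->F, B2->F, B3->F, B5->S, B4->F, B7->E, B6->F, B9->T, B10->T; hits B1=F, B2=F, B3=F, B4=F, B5=S, B6=F, B7=E, B9=T, B10=T
together the pool reaches 19 outcomes: B1=T, B1=F, B2=T, B2=F, B3=T, B3=F, B4=T, B4=F, B5=S, B5=E, B6=T, B6=F, B7=S, B7=E, B8=T, B8=F, B9=T, B10=T, B10=F
size 1 is not enough: best union over all size-1 subsets is 10/19
size 2 is not enough: best union over all size-2 subsets is 15/19
size 3 is not enough: best union over all size-3 subsets is 18/19
at size 4, {1, 4, 6, 9} reaches all 19 outcomes; every lexicographically earlier size-4 subset fails

Answer: 4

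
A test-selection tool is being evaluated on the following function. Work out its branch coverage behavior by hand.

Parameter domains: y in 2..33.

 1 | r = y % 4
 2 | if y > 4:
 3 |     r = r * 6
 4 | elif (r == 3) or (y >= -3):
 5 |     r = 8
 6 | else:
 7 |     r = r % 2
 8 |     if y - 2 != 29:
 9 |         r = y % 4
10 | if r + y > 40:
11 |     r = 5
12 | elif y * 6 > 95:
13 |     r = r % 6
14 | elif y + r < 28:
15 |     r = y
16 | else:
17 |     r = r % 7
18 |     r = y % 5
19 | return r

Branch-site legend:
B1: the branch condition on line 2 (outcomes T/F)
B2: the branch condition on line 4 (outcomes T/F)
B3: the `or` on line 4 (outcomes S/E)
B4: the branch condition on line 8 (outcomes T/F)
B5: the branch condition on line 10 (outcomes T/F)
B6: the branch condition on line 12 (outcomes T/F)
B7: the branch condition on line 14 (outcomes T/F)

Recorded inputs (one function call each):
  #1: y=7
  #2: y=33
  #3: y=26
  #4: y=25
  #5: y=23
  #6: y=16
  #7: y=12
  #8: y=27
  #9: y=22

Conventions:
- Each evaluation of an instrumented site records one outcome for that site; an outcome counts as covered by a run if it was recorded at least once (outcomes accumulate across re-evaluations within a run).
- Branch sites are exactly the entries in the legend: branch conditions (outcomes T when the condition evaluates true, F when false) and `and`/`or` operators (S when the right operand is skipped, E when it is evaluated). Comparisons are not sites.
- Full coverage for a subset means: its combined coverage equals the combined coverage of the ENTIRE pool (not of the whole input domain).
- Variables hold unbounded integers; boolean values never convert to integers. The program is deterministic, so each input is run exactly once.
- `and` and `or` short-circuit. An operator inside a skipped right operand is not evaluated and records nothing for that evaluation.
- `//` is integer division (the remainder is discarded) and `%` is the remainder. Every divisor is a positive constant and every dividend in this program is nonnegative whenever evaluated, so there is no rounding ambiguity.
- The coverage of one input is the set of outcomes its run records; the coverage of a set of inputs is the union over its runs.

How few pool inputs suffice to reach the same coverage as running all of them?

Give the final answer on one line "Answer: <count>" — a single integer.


input #1 (y=7): events B1->T, B5->F, B6->F, B7->T; covers B1=T, B5=F, B6=F, B7=T
input #2 (y=33): events B1->T, B5->F, B6->T; covers B1=T, B5=F, B6=T
input #3 (y=26): events B1->T, B5->F, B6->T; covers B1=T, B5=F, B6=T
input #4 (y=25): events B1->T, B5->F, B6->T; covers B1=T, B5=F, B6=T
input #5 (y=23): events B1->T, B5->T; covers B1=T, B5=T
input #6 (y=16): events B1->T, B5->F, B6->T; covers B1=T, B5=F, B6=T
input #7 (y=12): events B1->T, B5->F, B6->F, B7->T; covers B1=T, B5=F, B6=F, B7=T
input #8 (y=27): events B1->T, B5->T; covers B1=T, B5=T
input #9 (y=22): events B1->T, B5->F, B6->T; covers B1=T, B5=F, B6=T
pool-wide coverage (6 outcomes): B1=T, B5=T, B5=F, B6=T, B6=F, B7=T
every size-1 subset falls short of the 6 outcomes (best: 4/6)
every size-2 subset falls short of the 6 outcomes (best: 5/6)
size 3: inputs {1, 2, 5} cover all 6 outcomes, and no lexicographically smaller subset of this size does
Answer: 3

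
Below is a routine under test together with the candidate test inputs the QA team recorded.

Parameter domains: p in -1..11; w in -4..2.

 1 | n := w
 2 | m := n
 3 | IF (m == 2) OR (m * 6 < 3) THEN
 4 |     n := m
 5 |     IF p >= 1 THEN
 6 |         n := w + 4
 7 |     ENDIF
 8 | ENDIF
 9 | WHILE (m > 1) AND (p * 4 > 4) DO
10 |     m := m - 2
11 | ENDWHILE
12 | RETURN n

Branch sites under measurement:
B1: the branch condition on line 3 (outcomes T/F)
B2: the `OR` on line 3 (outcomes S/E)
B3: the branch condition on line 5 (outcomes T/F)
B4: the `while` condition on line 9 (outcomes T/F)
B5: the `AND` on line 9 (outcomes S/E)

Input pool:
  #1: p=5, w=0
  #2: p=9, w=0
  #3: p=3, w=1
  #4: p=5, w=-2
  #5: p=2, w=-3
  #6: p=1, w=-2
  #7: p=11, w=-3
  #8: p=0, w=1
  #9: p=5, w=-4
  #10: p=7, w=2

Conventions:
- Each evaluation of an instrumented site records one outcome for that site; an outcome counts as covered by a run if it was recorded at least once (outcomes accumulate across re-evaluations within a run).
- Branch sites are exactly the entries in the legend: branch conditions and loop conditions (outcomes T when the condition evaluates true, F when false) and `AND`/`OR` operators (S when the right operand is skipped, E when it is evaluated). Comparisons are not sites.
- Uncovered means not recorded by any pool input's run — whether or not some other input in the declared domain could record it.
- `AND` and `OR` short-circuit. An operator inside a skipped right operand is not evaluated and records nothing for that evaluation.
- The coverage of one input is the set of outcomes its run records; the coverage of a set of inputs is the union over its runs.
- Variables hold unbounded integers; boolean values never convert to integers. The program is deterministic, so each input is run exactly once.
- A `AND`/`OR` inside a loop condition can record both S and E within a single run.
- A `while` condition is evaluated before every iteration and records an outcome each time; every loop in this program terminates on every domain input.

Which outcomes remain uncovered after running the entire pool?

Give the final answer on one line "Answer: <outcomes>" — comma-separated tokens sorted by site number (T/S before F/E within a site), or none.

input #1, p=5, w=0: events B2->E, B1->T, B3->T, B5->S, B4->F; outcomes B1=T, B2=E, B3=T, B4=F, B5=S
input #2, p=9, w=0: events B2->E, B1->T, B3->T, B5->S, B4->F; outcomes B1=T, B2=E, B3=T, B4=F, B5=S
input #3, p=3, w=1: events B2->E, B1->F, B5->S, B4->F; outcomes B1=F, B2=E, B4=F, B5=S
input #4, p=5, w=-2: events B2->E, B1->T, B3->T, B5->S, B4->F; outcomes B1=T, B2=E, B3=T, B4=F, B5=S
input #5, p=2, w=-3: events B2->E, B1->T, B3->T, B5->S, B4->F; outcomes B1=T, B2=E, B3=T, B4=F, B5=S
input #6, p=1, w=-2: events B2->E, B1->T, B3->T, B5->S, B4->F; outcomes B1=T, B2=E, B3=T, B4=F, B5=S
input #7, p=11, w=-3: events B2->E, B1->T, B3->T, B5->S, B4->F; outcomes B1=T, B2=E, B3=T, B4=F, B5=S
input #8, p=0, w=1: events B2->E, B1->F, B5->S, B4->F; outcomes B1=F, B2=E, B4=F, B5=S
input #9, p=5, w=-4: events B2->E, B1->T, B3->T, B5->S, B4->F; outcomes B1=T, B2=E, B3=T, B4=F, B5=S
input #10, p=7, w=2: events B2->S, B1->T, B3->T, B5->E, B4->T, B5->S, B4->F; outcomes B1=T, B2=S, B3=T, B4=T, B4=F, B5=S, B5=E
union over the pool: B1=T, B1=F, B2=S, B2=E, B3=T, B4=T, B4=F, B5=S, B5=E
uncovered (1 of 10): B3=F

Answer: B3=F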